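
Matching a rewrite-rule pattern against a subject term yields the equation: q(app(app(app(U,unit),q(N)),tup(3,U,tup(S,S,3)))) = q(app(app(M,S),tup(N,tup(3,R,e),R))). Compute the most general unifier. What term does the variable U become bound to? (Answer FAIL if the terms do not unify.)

tup(3,tup(q(3),q(3),3),e)

Decompose q/1: app(app(app(U,unit),q(N)),tup(3,U,tup(S,S,3))) = app(app(M,S),tup(N,tup(3,R,e),R)).
Decompose app/2: app(app(U,unit),q(N)) = app(M,S),  tup(3,U,tup(S,S,3)) = tup(N,tup(3,R,e),R).
Decompose app/2: app(U,unit) = M,  q(N) = S.
Bind M := app(U,unit); no other remaining equation mentions M.
Bind S := q(N); substituting into the remaining equation gives: tup(3,U,tup(q(N),q(N),3)) = tup(N,tup(3,R,e),R).
Decompose tup/3: 3 = N,  U = tup(3,R,e),  tup(q(N),q(N),3) = R.
Bind N := 3; substituting into the one remaining equation that mentions N gives: tup(q(3),q(3),3) = R. Substituting into the earlier binding gives S := q(3).
Bind U := tup(3,R,e); no other remaining equation mentions U. Substituting into the earlier binding gives M := app(tup(3,R,e),unit).
Bind R := tup(q(3),q(3),3). Substituting into the earlier bindings gives M := app(tup(3,tup(q(3),q(3),3),e),unit), U := tup(3,tup(q(3),q(3),3),e).
MGU = { M ↦ app(tup(3,tup(q(3),q(3),3),e),unit), S ↦ q(3), N ↦ 3, U ↦ tup(3,tup(q(3),q(3),3),e), R ↦ tup(q(3),q(3),3) }, so U ↦ tup(3,tup(q(3),q(3),3),e).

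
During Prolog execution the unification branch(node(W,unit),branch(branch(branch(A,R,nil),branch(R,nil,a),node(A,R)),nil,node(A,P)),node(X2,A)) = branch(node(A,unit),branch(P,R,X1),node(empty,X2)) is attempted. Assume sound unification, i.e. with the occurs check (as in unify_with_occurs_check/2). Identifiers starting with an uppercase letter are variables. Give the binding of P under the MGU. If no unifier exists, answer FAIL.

Decompose branch/3: node(W,unit) = node(A,unit),  branch(branch(branch(A,R,nil),branch(R,nil,a),node(A,R)),nil,node(A,P)) = branch(P,R,X1),  node(X2,A) = node(empty,X2).
Decompose node/2: W = A,  unit = unit.
Bind W := A; no other remaining equation mentions W.
Delete trivial equation unit = unit.
Decompose branch/3: branch(branch(A,R,nil),branch(R,nil,a),node(A,R)) = P,  nil = R,  node(A,P) = X1.
Bind P := branch(branch(A,R,nil),branch(R,nil,a),node(A,R)); substituting into the one remaining equation that mentions P gives: node(A,branch(branch(A,R,nil),branch(R,nil,a),node(A,R))) = X1.
Bind R := nil; substituting into the one remaining equation that mentions R gives: node(A,branch(branch(A,nil,nil),branch(nil,nil,a),node(A,nil))) = X1. Substituting into the earlier binding gives P := branch(branch(A,nil,nil),branch(nil,nil,a),node(A,nil)).
Bind X1 := node(A,branch(branch(A,nil,nil),branch(nil,nil,a),node(A,nil))); no other remaining equation mentions X1.
Decompose node/2: X2 = empty,  A = X2.
Bind X2 := empty; substituting into the remaining equation gives: A = empty.
Bind A := empty. Substituting into the earlier bindings gives W := empty, P := branch(branch(empty,nil,nil),branch(nil,nil,a),node(empty,nil)), X1 := node(empty,branch(branch(empty,nil,nil),branch(nil,nil,a),node(empty,nil))).
MGU = { W ↦ empty, P ↦ branch(branch(empty,nil,nil),branch(nil,nil,a),node(empty,nil)), R ↦ nil, X1 ↦ node(empty,branch(branch(empty,nil,nil),branch(nil,nil,a),node(empty,nil))), X2 ↦ empty, A ↦ empty }, so P ↦ branch(branch(empty,nil,nil),branch(nil,nil,a),node(empty,nil)).

branch(branch(empty,nil,nil),branch(nil,nil,a),node(empty,nil))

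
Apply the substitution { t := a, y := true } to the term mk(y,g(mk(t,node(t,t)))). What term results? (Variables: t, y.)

mk(true,g(mk(a,node(a,a))))

Replace each occurrence of t with a.
Replace each occurrence of y with true.
Result: mk(true,g(mk(a,node(a,a)))).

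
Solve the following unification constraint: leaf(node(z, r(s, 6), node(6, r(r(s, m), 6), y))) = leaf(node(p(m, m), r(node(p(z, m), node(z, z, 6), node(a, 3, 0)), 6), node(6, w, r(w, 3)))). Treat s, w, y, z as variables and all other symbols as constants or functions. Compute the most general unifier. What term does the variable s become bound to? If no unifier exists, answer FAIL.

node(p(p(m, m), m), node(p(m, m), p(m, m), 6), node(a, 3, 0))

Decompose leaf/1: node(z, r(s, 6), node(6, r(r(s, m), 6), y)) = node(p(m, m), r(node(p(z, m), node(z, z, 6), node(a, 3, 0)), 6), node(6, w, r(w, 3))).
Decompose node/3: z = p(m, m),  r(s, 6) = r(node(p(z, m), node(z, z, 6), node(a, 3, 0)), 6),  node(6, r(r(s, m), 6), y) = node(6, w, r(w, 3)).
Bind z := p(m, m); substituting into the one remaining equation that mentions z gives: r(s, 6) = r(node(p(p(m, m), m), node(p(m, m), p(m, m), 6), node(a, 3, 0)), 6).
Decompose r/2: s = node(p(p(m, m), m), node(p(m, m), p(m, m), 6), node(a, 3, 0)),  6 = 6.
Bind s := node(p(p(m, m), m), node(p(m, m), p(m, m), 6), node(a, 3, 0)); substituting into the one remaining equation that mentions s gives: node(6, r(r(node(p(p(m, m), m), node(p(m, m), p(m, m), 6), node(a, 3, 0)), m), 6), y) = node(6, w, r(w, 3)).
Delete trivial equation 6 = 6.
Decompose node/3: 6 = 6,  r(r(node(p(p(m, m), m), node(p(m, m), p(m, m), 6), node(a, 3, 0)), m), 6) = w,  y = r(w, 3).
Delete trivial equation 6 = 6.
Bind w := r(r(node(p(p(m, m), m), node(p(m, m), p(m, m), 6), node(a, 3, 0)), m), 6); substituting into the remaining equation gives: y = r(r(r(node(p(p(m, m), m), node(p(m, m), p(m, m), 6), node(a, 3, 0)), m), 6), 3).
Bind y := r(r(r(node(p(p(m, m), m), node(p(m, m), p(m, m), 6), node(a, 3, 0)), m), 6), 3).
MGU = { z ↦ p(m, m), s ↦ node(p(p(m, m), m), node(p(m, m), p(m, m), 6), node(a, 3, 0)), w ↦ r(r(node(p(p(m, m), m), node(p(m, m), p(m, m), 6), node(a, 3, 0)), m), 6), y ↦ r(r(r(node(p(p(m, m), m), node(p(m, m), p(m, m), 6), node(a, 3, 0)), m), 6), 3) }, so s ↦ node(p(p(m, m), m), node(p(m, m), p(m, m), 6), node(a, 3, 0)).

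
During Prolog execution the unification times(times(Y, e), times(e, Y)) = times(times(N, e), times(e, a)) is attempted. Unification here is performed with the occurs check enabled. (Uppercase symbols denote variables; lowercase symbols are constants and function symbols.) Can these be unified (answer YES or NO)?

Decompose times/2: times(Y, e) = times(N, e),  times(e, Y) = times(e, a).
Decompose times/2: Y = N,  e = e.
Bind Y := N; substituting into the one remaining equation that mentions Y gives: times(e, N) = times(e, a).
Delete trivial equation e = e.
Decompose times/2: e = e,  N = a.
Delete trivial equation e = e.
Bind N := a. Substituting into the earlier binding gives Y := a.
No equations remain and no clash or occurs-check failure arose, so a unifier exists.

YES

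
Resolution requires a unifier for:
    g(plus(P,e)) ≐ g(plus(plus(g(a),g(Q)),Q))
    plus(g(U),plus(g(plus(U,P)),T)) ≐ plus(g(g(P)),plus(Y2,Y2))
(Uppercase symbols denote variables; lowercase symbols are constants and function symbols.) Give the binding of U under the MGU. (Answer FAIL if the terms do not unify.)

g(plus(g(a),g(e)))

Decompose g/1: plus(P,e) ≐ plus(plus(g(a),g(Q)),Q).
Decompose plus/2: P ≐ plus(g(a),g(Q)),  e ≐ Q.
Bind P := plus(g(a),g(Q)); substituting into the one remaining equation that mentions P gives: plus(g(U),plus(g(plus(U,plus(g(a),g(Q)))),T)) ≐ plus(g(g(plus(g(a),g(Q)))),plus(Y2,Y2)).
Bind Q := e; substituting into the remaining equation gives: plus(g(U),plus(g(plus(U,plus(g(a),g(e)))),T)) ≐ plus(g(g(plus(g(a),g(e)))),plus(Y2,Y2)). Substituting into the earlier binding gives P := plus(g(a),g(e)).
Decompose plus/2: g(U) ≐ g(g(plus(g(a),g(e)))),  plus(g(plus(U,plus(g(a),g(e)))),T) ≐ plus(Y2,Y2).
Decompose g/1: U ≐ g(plus(g(a),g(e))).
Bind U := g(plus(g(a),g(e))); substituting into the remaining equation gives: plus(g(plus(g(plus(g(a),g(e))),plus(g(a),g(e)))),T) ≐ plus(Y2,Y2).
Decompose plus/2: g(plus(g(plus(g(a),g(e))),plus(g(a),g(e)))) ≐ Y2,  T ≐ Y2.
Bind Y2 := g(plus(g(plus(g(a),g(e))),plus(g(a),g(e)))); substituting into the remaining equation gives: T ≐ g(plus(g(plus(g(a),g(e))),plus(g(a),g(e)))).
Bind T := g(plus(g(plus(g(a),g(e))),plus(g(a),g(e)))).
MGU = { P := plus(g(a),g(e)), Q := e, U := g(plus(g(a),g(e))), Y2 := g(plus(g(plus(g(a),g(e))),plus(g(a),g(e)))), T := g(plus(g(plus(g(a),g(e))),plus(g(a),g(e)))) }, so U := g(plus(g(a),g(e))).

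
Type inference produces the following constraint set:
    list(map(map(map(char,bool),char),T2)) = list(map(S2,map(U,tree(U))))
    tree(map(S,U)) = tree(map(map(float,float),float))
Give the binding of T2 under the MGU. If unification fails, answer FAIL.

map(float,tree(float))

Decompose list/1: map(map(map(char,bool),char),T2) = map(S2,map(U,tree(U))).
Decompose map/2: map(map(char,bool),char) = S2,  T2 = map(U,tree(U)).
Bind S2 := map(map(char,bool),char); no other remaining equation mentions S2.
Bind T2 := map(U,tree(U)); no other remaining equation mentions T2.
Decompose tree/1: map(S,U) = map(map(float,float),float).
Decompose map/2: S = map(float,float),  U = float.
Bind S := map(float,float); no other remaining equation mentions S.
Bind U := float. Substituting into the earlier binding gives T2 := map(float,tree(float)).
MGU = { S2 -> map(map(char,bool),char), T2 -> map(float,tree(float)), S -> map(float,float), U -> float }, so T2 -> map(float,tree(float)).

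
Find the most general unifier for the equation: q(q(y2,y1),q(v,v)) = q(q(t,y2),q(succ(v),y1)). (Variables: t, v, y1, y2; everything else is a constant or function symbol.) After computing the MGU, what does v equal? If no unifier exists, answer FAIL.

Decompose q/2: q(y2,y1) = q(t,y2),  q(v,v) = q(succ(v),y1).
Decompose q/2: y2 = t,  y1 = y2.
Bind y2 := t; substituting into the one remaining equation that mentions y2 gives: y1 = t.
Bind y1 := t; substituting into the remaining equation gives: q(v,v) = q(succ(v),t).
Decompose q/2: v = succ(v),  v = t.
Occurs check fails: v occurs in succ(v); the equation v = succ(v) has no finite solution.

FAIL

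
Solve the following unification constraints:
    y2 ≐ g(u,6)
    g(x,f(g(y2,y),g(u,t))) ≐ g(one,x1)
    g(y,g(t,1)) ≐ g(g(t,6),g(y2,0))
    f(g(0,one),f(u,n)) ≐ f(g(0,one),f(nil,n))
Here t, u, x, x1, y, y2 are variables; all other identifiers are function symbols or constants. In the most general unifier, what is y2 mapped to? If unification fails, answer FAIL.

FAIL

Bind y2 := g(u,6); substituting into the 2 remaining equations that mention y2 gives: g(x,f(g(g(u,6),y),g(u,t))) ≐ g(one,x1),  g(y,g(t,1)) ≐ g(g(t,6),g(g(u,6),0)).
Decompose g/2: x ≐ one,  f(g(g(u,6),y),g(u,t)) ≐ x1.
Bind x := one; no other remaining equation mentions x.
Bind x1 := f(g(g(u,6),y),g(u,t)); no other remaining equation mentions x1.
Decompose g/2: y ≐ g(t,6),  g(t,1) ≐ g(g(u,6),0).
Bind y := g(t,6); no other remaining equation mentions y. Substituting into the earlier binding gives x1 := f(g(g(u,6),g(t,6)),g(u,t)).
Decompose g/2: t ≐ g(u,6),  1 ≐ 0.
Bind t := g(u,6); no other remaining equation mentions t. Substituting into the earlier bindings gives x1 := f(g(g(u,6),g(g(u,6),6)),g(u,g(u,6))), y := g(g(u,6),6).
Clash: constants 1 and 0 differ; no unifier exists.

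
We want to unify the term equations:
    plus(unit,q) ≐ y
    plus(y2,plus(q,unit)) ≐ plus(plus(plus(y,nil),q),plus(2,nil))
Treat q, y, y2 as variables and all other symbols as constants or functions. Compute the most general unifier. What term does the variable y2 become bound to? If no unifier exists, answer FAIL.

Bind y := plus(unit,q); substituting into the remaining equation gives: plus(y2,plus(q,unit)) ≐ plus(plus(plus(plus(unit,q),nil),q),plus(2,nil)).
Decompose plus/2: y2 ≐ plus(plus(plus(unit,q),nil),q),  plus(q,unit) ≐ plus(2,nil).
Bind y2 := plus(plus(plus(unit,q),nil),q); no other remaining equation mentions y2.
Decompose plus/2: q ≐ 2,  unit ≐ nil.
Bind q := 2; no other remaining equation mentions q. Substituting into the earlier bindings gives y := plus(unit,2), y2 := plus(plus(plus(unit,2),nil),2).
Clash: constants unit and nil differ; no unifier exists.

FAIL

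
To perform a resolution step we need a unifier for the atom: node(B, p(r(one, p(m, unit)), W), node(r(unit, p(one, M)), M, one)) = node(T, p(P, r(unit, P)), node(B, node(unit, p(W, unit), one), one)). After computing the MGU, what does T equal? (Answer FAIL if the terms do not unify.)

r(unit, p(one, node(unit, p(r(unit, r(one, p(m, unit))), unit), one)))

Decompose node/3: B = T,  p(r(one, p(m, unit)), W) = p(P, r(unit, P)),  node(r(unit, p(one, M)), M, one) = node(B, node(unit, p(W, unit), one), one).
Bind B := T; substituting into the one remaining equation that mentions B gives: node(r(unit, p(one, M)), M, one) = node(T, node(unit, p(W, unit), one), one).
Decompose p/2: r(one, p(m, unit)) = P,  W = r(unit, P).
Bind P := r(one, p(m, unit)); substituting into the one remaining equation that mentions P gives: W = r(unit, r(one, p(m, unit))).
Bind W := r(unit, r(one, p(m, unit))); substituting into the remaining equation gives: node(r(unit, p(one, M)), M, one) = node(T, node(unit, p(r(unit, r(one, p(m, unit))), unit), one), one).
Decompose node/3: r(unit, p(one, M)) = T,  M = node(unit, p(r(unit, r(one, p(m, unit))), unit), one),  one = one.
Bind T := r(unit, p(one, M)); no other remaining equation mentions T. Substituting into the earlier binding gives B := r(unit, p(one, M)).
Bind M := node(unit, p(r(unit, r(one, p(m, unit))), unit), one); no other remaining equation mentions M. Substituting into the earlier bindings gives B := r(unit, p(one, node(unit, p(r(unit, r(one, p(m, unit))), unit), one))), T := r(unit, p(one, node(unit, p(r(unit, r(one, p(m, unit))), unit), one))).
Delete trivial equation one = one.
MGU = { B -> r(unit, p(one, node(unit, p(r(unit, r(one, p(m, unit))), unit), one))), P -> r(one, p(m, unit)), W -> r(unit, r(one, p(m, unit))), T -> r(unit, p(one, node(unit, p(r(unit, r(one, p(m, unit))), unit), one))), M -> node(unit, p(r(unit, r(one, p(m, unit))), unit), one) }, so T -> r(unit, p(one, node(unit, p(r(unit, r(one, p(m, unit))), unit), one))).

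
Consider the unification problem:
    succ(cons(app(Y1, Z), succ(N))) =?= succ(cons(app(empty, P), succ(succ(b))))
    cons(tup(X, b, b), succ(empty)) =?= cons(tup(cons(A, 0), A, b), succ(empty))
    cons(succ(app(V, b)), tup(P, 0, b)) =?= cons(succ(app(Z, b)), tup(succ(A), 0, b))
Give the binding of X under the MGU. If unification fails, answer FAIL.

Decompose succ/1: cons(app(Y1, Z), succ(N)) =?= cons(app(empty, P), succ(succ(b))).
Decompose cons/2: app(Y1, Z) =?= app(empty, P),  succ(N) =?= succ(succ(b)).
Decompose app/2: Y1 =?= empty,  Z =?= P.
Bind Y1 := empty; no other remaining equation mentions Y1.
Bind Z := P; substituting into the one remaining equation that mentions Z gives: cons(succ(app(V, b)), tup(P, 0, b)) =?= cons(succ(app(P, b)), tup(succ(A), 0, b)).
Decompose succ/1: N =?= succ(b).
Bind N := succ(b); no other remaining equation mentions N.
Decompose cons/2: tup(X, b, b) =?= tup(cons(A, 0), A, b),  succ(empty) =?= succ(empty).
Decompose tup/3: X =?= cons(A, 0),  b =?= A,  b =?= b.
Bind X := cons(A, 0); no other remaining equation mentions X.
Bind A := b; substituting into the one remaining equation that mentions A gives: cons(succ(app(V, b)), tup(P, 0, b)) =?= cons(succ(app(P, b)), tup(succ(b), 0, b)). Substituting into the earlier binding gives X := cons(b, 0).
Delete trivial equation b =?= b.
Delete trivial equation succ(empty) =?= succ(empty).
Decompose cons/2: succ(app(V, b)) =?= succ(app(P, b)),  tup(P, 0, b) =?= tup(succ(b), 0, b).
Decompose succ/1: app(V, b) =?= app(P, b).
Decompose app/2: V =?= P,  b =?= b.
Bind V := P; no other remaining equation mentions V.
Delete trivial equation b =?= b.
Decompose tup/3: P =?= succ(b),  0 =?= 0,  b =?= b.
Bind P := succ(b); no other remaining equation mentions P. Substituting into the earlier bindings gives Z := succ(b), V := succ(b).
Delete trivial equation 0 =?= 0.
Delete trivial equation b =?= b.
MGU = { Y1 ↦ empty, Z ↦ succ(b), N ↦ succ(b), X ↦ cons(b, 0), A ↦ b, V ↦ succ(b), P ↦ succ(b) }, so X ↦ cons(b, 0).

cons(b, 0)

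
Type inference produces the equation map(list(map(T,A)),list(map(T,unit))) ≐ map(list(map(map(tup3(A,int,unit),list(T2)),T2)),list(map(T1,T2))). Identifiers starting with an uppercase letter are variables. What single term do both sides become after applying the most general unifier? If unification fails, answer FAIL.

Decompose map/2: list(map(T,A)) ≐ list(map(map(tup3(A,int,unit),list(T2)),T2)),  list(map(T,unit)) ≐ list(map(T1,T2)).
Decompose list/1: map(T,A) ≐ map(map(tup3(A,int,unit),list(T2)),T2).
Decompose map/2: T ≐ map(tup3(A,int,unit),list(T2)),  A ≐ T2.
Bind T := map(tup3(A,int,unit),list(T2)); substituting into the one remaining equation that mentions T gives: list(map(map(tup3(A,int,unit),list(T2)),unit)) ≐ list(map(T1,T2)).
Bind A := T2; substituting into the remaining equation gives: list(map(map(tup3(T2,int,unit),list(T2)),unit)) ≐ list(map(T1,T2)). Substituting into the earlier binding gives T := map(tup3(T2,int,unit),list(T2)).
Decompose list/1: map(map(tup3(T2,int,unit),list(T2)),unit) ≐ map(T1,T2).
Decompose map/2: map(tup3(T2,int,unit),list(T2)) ≐ T1,  unit ≐ T2.
Bind T1 := map(tup3(T2,int,unit),list(T2)); no other remaining equation mentions T1.
Bind T2 := unit. Substituting into the earlier bindings gives T := map(tup3(unit,int,unit),list(unit)), A := unit, T1 := map(tup3(unit,int,unit),list(unit)).
Applying the MGU to either side gives map(list(map(map(tup3(unit,int,unit),list(unit)),unit)),list(map(map(tup3(unit,int,unit),list(unit)),unit))).

map(list(map(map(tup3(unit,int,unit),list(unit)),unit)),list(map(map(tup3(unit,int,unit),list(unit)),unit)))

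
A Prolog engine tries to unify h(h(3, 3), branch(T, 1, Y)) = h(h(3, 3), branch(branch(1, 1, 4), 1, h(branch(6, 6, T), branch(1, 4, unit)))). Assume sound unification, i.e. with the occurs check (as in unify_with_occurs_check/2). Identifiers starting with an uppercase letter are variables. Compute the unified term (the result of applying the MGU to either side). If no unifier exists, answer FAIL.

h(h(3, 3), branch(branch(1, 1, 4), 1, h(branch(6, 6, branch(1, 1, 4)), branch(1, 4, unit))))

Decompose h/2: h(3, 3) = h(3, 3),  branch(T, 1, Y) = branch(branch(1, 1, 4), 1, h(branch(6, 6, T), branch(1, 4, unit))).
Delete trivial equation h(3, 3) = h(3, 3).
Decompose branch/3: T = branch(1, 1, 4),  1 = 1,  Y = h(branch(6, 6, T), branch(1, 4, unit)).
Bind T := branch(1, 1, 4); substituting into the one remaining equation that mentions T gives: Y = h(branch(6, 6, branch(1, 1, 4)), branch(1, 4, unit)).
Delete trivial equation 1 = 1.
Bind Y := h(branch(6, 6, branch(1, 1, 4)), branch(1, 4, unit)).
Applying the MGU to either side gives h(h(3, 3), branch(branch(1, 1, 4), 1, h(branch(6, 6, branch(1, 1, 4)), branch(1, 4, unit)))).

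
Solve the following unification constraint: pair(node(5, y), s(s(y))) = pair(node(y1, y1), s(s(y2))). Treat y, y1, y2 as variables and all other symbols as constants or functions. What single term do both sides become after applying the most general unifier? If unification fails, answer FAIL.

Decompose pair/2: node(5, y) = node(y1, y1),  s(s(y)) = s(s(y2)).
Decompose node/2: 5 = y1,  y = y1.
Bind y1 := 5; substituting into the one remaining equation that mentions y1 gives: y = 5.
Bind y := 5; substituting into the remaining equation gives: s(s(5)) = s(s(y2)).
Decompose s/1: s(5) = s(y2).
Decompose s/1: 5 = y2.
Bind y2 := 5.
Applying the MGU to either side gives pair(node(5, 5), s(s(5))).

pair(node(5, 5), s(s(5)))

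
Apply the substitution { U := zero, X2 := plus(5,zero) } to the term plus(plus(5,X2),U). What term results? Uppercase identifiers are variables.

plus(plus(5,plus(5,zero)),zero)

Replace each occurrence of U with zero.
Replace each occurrence of X2 with plus(5,zero).
Result: plus(plus(5,plus(5,zero)),zero).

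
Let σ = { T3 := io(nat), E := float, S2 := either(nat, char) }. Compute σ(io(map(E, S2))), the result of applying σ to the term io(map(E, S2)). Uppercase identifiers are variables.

io(map(float, either(nat, char)))

Replace each occurrence of E with float.
Replace each occurrence of S2 with either(nat, char).
Result: io(map(float, either(nat, char))).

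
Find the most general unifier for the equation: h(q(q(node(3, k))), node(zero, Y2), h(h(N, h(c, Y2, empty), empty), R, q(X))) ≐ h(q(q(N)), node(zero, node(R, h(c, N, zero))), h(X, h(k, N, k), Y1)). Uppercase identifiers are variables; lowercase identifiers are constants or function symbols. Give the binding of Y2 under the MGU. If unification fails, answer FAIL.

Decompose h/3: q(q(node(3, k))) ≐ q(q(N)),  node(zero, Y2) ≐ node(zero, node(R, h(c, N, zero))),  h(h(N, h(c, Y2, empty), empty), R, q(X)) ≐ h(X, h(k, N, k), Y1).
Decompose q/1: q(node(3, k)) ≐ q(N).
Decompose q/1: node(3, k) ≐ N.
Bind N := node(3, k); substituting into the remaining equations gives: node(zero, Y2) ≐ node(zero, node(R, h(c, node(3, k), zero))),  h(h(node(3, k), h(c, Y2, empty), empty), R, q(X)) ≐ h(X, h(k, node(3, k), k), Y1).
Decompose node/2: zero ≐ zero,  Y2 ≐ node(R, h(c, node(3, k), zero)).
Delete trivial equation zero ≐ zero.
Bind Y2 := node(R, h(c, node(3, k), zero)); substituting into the remaining equation gives: h(h(node(3, k), h(c, node(R, h(c, node(3, k), zero)), empty), empty), R, q(X)) ≐ h(X, h(k, node(3, k), k), Y1).
Decompose h/3: h(node(3, k), h(c, node(R, h(c, node(3, k), zero)), empty), empty) ≐ X,  R ≐ h(k, node(3, k), k),  q(X) ≐ Y1.
Bind X := h(node(3, k), h(c, node(R, h(c, node(3, k), zero)), empty), empty); substituting into the one remaining equation that mentions X gives: q(h(node(3, k), h(c, node(R, h(c, node(3, k), zero)), empty), empty)) ≐ Y1.
Bind R := h(k, node(3, k), k); substituting into the remaining equation gives: q(h(node(3, k), h(c, node(h(k, node(3, k), k), h(c, node(3, k), zero)), empty), empty)) ≐ Y1. Substituting into the earlier bindings gives Y2 := node(h(k, node(3, k), k), h(c, node(3, k), zero)), X := h(node(3, k), h(c, node(h(k, node(3, k), k), h(c, node(3, k), zero)), empty), empty).
Bind Y1 := q(h(node(3, k), h(c, node(h(k, node(3, k), k), h(c, node(3, k), zero)), empty), empty)).
MGU = { N := node(3, k), Y2 := node(h(k, node(3, k), k), h(c, node(3, k), zero)), X := h(node(3, k), h(c, node(h(k, node(3, k), k), h(c, node(3, k), zero)), empty), empty), R := h(k, node(3, k), k), Y1 := q(h(node(3, k), h(c, node(h(k, node(3, k), k), h(c, node(3, k), zero)), empty), empty)) }, so Y2 := node(h(k, node(3, k), k), h(c, node(3, k), zero)).

node(h(k, node(3, k), k), h(c, node(3, k), zero))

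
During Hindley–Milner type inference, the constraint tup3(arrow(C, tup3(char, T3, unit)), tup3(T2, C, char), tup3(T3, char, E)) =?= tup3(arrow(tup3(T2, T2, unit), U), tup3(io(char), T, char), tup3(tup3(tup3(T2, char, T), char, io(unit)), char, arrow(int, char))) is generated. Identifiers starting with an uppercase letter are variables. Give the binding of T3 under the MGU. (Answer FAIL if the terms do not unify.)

tup3(tup3(io(char), char, tup3(io(char), io(char), unit)), char, io(unit))

Decompose tup3/3: arrow(C, tup3(char, T3, unit)) =?= arrow(tup3(T2, T2, unit), U),  tup3(T2, C, char) =?= tup3(io(char), T, char),  tup3(T3, char, E) =?= tup3(tup3(tup3(T2, char, T), char, io(unit)), char, arrow(int, char)).
Decompose arrow/2: C =?= tup3(T2, T2, unit),  tup3(char, T3, unit) =?= U.
Bind C := tup3(T2, T2, unit); substituting into the one remaining equation that mentions C gives: tup3(T2, tup3(T2, T2, unit), char) =?= tup3(io(char), T, char).
Bind U := tup3(char, T3, unit); no other remaining equation mentions U.
Decompose tup3/3: T2 =?= io(char),  tup3(T2, T2, unit) =?= T,  char =?= char.
Bind T2 := io(char); substituting into the 2 remaining equations that mention T2 gives: tup3(io(char), io(char), unit) =?= T,  tup3(T3, char, E) =?= tup3(tup3(tup3(io(char), char, T), char, io(unit)), char, arrow(int, char)). Substituting into the earlier binding gives C := tup3(io(char), io(char), unit).
Bind T := tup3(io(char), io(char), unit); substituting into the one remaining equation that mentions T gives: tup3(T3, char, E) =?= tup3(tup3(tup3(io(char), char, tup3(io(char), io(char), unit)), char, io(unit)), char, arrow(int, char)).
Delete trivial equation char =?= char.
Decompose tup3/3: T3 =?= tup3(tup3(io(char), char, tup3(io(char), io(char), unit)), char, io(unit)),  char =?= char,  E =?= arrow(int, char).
Bind T3 := tup3(tup3(io(char), char, tup3(io(char), io(char), unit)), char, io(unit)); no other remaining equation mentions T3. Substituting into the earlier binding gives U := tup3(char, tup3(tup3(io(char), char, tup3(io(char), io(char), unit)), char, io(unit)), unit).
Delete trivial equation char =?= char.
Bind E := arrow(int, char).
MGU = { C ↦ tup3(io(char), io(char), unit), U ↦ tup3(char, tup3(tup3(io(char), char, tup3(io(char), io(char), unit)), char, io(unit)), unit), T2 ↦ io(char), T ↦ tup3(io(char), io(char), unit), T3 ↦ tup3(tup3(io(char), char, tup3(io(char), io(char), unit)), char, io(unit)), E ↦ arrow(int, char) }, so T3 ↦ tup3(tup3(io(char), char, tup3(io(char), io(char), unit)), char, io(unit)).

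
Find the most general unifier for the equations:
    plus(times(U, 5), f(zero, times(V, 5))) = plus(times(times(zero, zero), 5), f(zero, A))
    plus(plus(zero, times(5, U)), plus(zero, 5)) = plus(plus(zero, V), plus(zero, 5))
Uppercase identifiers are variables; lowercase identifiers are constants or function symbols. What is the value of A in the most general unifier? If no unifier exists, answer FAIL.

times(times(5, times(zero, zero)), 5)

Decompose plus/2: times(U, 5) = times(times(zero, zero), 5),  f(zero, times(V, 5)) = f(zero, A).
Decompose times/2: U = times(zero, zero),  5 = 5.
Bind U := times(zero, zero); substituting into the one remaining equation that mentions U gives: plus(plus(zero, times(5, times(zero, zero))), plus(zero, 5)) = plus(plus(zero, V), plus(zero, 5)).
Delete trivial equation 5 = 5.
Decompose f/2: zero = zero,  times(V, 5) = A.
Delete trivial equation zero = zero.
Bind A := times(V, 5); no other remaining equation mentions A.
Decompose plus/2: plus(zero, times(5, times(zero, zero))) = plus(zero, V),  plus(zero, 5) = plus(zero, 5).
Decompose plus/2: zero = zero,  times(5, times(zero, zero)) = V.
Delete trivial equation zero = zero.
Bind V := times(5, times(zero, zero)); no other remaining equation mentions V. Substituting into the earlier binding gives A := times(times(5, times(zero, zero)), 5).
Delete trivial equation plus(zero, 5) = plus(zero, 5).
MGU = { U := times(zero, zero), A := times(times(5, times(zero, zero)), 5), V := times(5, times(zero, zero)) }, so A := times(times(5, times(zero, zero)), 5).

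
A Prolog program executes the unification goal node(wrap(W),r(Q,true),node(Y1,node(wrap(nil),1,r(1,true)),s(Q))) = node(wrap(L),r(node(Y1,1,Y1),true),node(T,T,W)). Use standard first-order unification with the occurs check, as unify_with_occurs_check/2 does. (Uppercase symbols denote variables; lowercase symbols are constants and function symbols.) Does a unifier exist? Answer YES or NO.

YES

Decompose node/3: wrap(W) = wrap(L),  r(Q,true) = r(node(Y1,1,Y1),true),  node(Y1,node(wrap(nil),1,r(1,true)),s(Q)) = node(T,T,W).
Decompose wrap/1: W = L.
Bind W := L; substituting into the one remaining equation that mentions W gives: node(Y1,node(wrap(nil),1,r(1,true)),s(Q)) = node(T,T,L).
Decompose r/2: Q = node(Y1,1,Y1),  true = true.
Bind Q := node(Y1,1,Y1); substituting into the one remaining equation that mentions Q gives: node(Y1,node(wrap(nil),1,r(1,true)),s(node(Y1,1,Y1))) = node(T,T,L).
Delete trivial equation true = true.
Decompose node/3: Y1 = T,  node(wrap(nil),1,r(1,true)) = T,  s(node(Y1,1,Y1)) = L.
Bind Y1 := T; substituting into the one remaining equation that mentions Y1 gives: s(node(T,1,T)) = L. Substituting into the earlier binding gives Q := node(T,1,T).
Bind T := node(wrap(nil),1,r(1,true)); substituting into the remaining equation gives: s(node(node(wrap(nil),1,r(1,true)),1,node(wrap(nil),1,r(1,true)))) = L. Substituting into the earlier bindings gives Q := node(node(wrap(nil),1,r(1,true)),1,node(wrap(nil),1,r(1,true))), Y1 := node(wrap(nil),1,r(1,true)).
Bind L := s(node(node(wrap(nil),1,r(1,true)),1,node(wrap(nil),1,r(1,true)))). Substituting into the earlier binding gives W := s(node(node(wrap(nil),1,r(1,true)),1,node(wrap(nil),1,r(1,true)))).
No equations remain and no clash or occurs-check failure arose, so a unifier exists.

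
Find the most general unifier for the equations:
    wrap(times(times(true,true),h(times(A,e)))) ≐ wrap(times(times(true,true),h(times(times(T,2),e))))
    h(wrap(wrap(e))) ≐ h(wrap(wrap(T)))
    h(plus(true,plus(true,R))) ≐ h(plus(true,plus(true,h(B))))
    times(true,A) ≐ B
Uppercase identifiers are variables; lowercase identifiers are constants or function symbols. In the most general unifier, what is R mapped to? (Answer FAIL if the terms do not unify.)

h(times(true,times(e,2)))

Decompose wrap/1: times(times(true,true),h(times(A,e))) ≐ times(times(true,true),h(times(times(T,2),e))).
Decompose times/2: times(true,true) ≐ times(true,true),  h(times(A,e)) ≐ h(times(times(T,2),e)).
Delete trivial equation times(true,true) ≐ times(true,true).
Decompose h/1: times(A,e) ≐ times(times(T,2),e).
Decompose times/2: A ≐ times(T,2),  e ≐ e.
Bind A := times(T,2); substituting into the one remaining equation that mentions A gives: times(true,times(T,2)) ≐ B.
Delete trivial equation e ≐ e.
Decompose h/1: wrap(wrap(e)) ≐ wrap(wrap(T)).
Decompose wrap/1: wrap(e) ≐ wrap(T).
Decompose wrap/1: e ≐ T.
Bind T := e; substituting into the one remaining equation that mentions T gives: times(true,times(e,2)) ≐ B. Substituting into the earlier binding gives A := times(e,2).
Decompose h/1: plus(true,plus(true,R)) ≐ plus(true,plus(true,h(B))).
Decompose plus/2: true ≐ true,  plus(true,R) ≐ plus(true,h(B)).
Delete trivial equation true ≐ true.
Decompose plus/2: true ≐ true,  R ≐ h(B).
Delete trivial equation true ≐ true.
Bind R := h(B); no other remaining equation mentions R.
Bind B := times(true,times(e,2)). Substituting into the earlier binding gives R := h(times(true,times(e,2))).
MGU = { A -> times(e,2), T -> e, R -> h(times(true,times(e,2))), B -> times(true,times(e,2)) }, so R -> h(times(true,times(e,2))).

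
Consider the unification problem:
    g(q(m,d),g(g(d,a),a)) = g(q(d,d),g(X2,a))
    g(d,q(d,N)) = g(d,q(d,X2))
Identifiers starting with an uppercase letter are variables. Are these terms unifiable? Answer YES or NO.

NO

Decompose g/2: q(m,d) = q(d,d),  g(g(d,a),a) = g(X2,a).
Decompose q/2: m = d,  d = d.
Clash: constants m and d differ; no unifier exists.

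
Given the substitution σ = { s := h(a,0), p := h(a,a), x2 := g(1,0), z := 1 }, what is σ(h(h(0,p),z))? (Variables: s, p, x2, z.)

Replace each occurrence of p with h(a,a).
Replace each occurrence of z with 1.
Result: h(h(0,h(a,a)),1).

h(h(0,h(a,a)),1)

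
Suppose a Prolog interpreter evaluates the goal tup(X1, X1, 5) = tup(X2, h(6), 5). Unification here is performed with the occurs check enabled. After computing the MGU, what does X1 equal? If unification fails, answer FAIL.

Decompose tup/3: X1 = X2,  X1 = h(6),  5 = 5.
Bind X1 := X2; substituting into the one remaining equation that mentions X1 gives: X2 = h(6).
Bind X2 := h(6); no other remaining equation mentions X2. Substituting into the earlier binding gives X1 := h(6).
Delete trivial equation 5 = 5.
MGU = { X1 = h(6), X2 = h(6) }, so X1 = h(6).

h(6)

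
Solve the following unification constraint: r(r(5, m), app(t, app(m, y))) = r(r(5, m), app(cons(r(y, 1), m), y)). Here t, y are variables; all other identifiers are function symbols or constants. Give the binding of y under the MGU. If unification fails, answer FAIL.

FAIL

Decompose r/2: r(5, m) = r(5, m),  app(t, app(m, y)) = app(cons(r(y, 1), m), y).
Delete trivial equation r(5, m) = r(5, m).
Decompose app/2: t = cons(r(y, 1), m),  app(m, y) = y.
Bind t := cons(r(y, 1), m); no other remaining equation mentions t.
Occurs check fails: y occurs in app(m, y); the equation y = app(m, y) has no finite solution.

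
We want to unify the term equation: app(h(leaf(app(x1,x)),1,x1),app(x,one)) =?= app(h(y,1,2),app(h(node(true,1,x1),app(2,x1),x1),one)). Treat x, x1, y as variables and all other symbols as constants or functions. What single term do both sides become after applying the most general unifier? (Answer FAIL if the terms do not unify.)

Decompose app/2: h(leaf(app(x1,x)),1,x1) =?= h(y,1,2),  app(x,one) =?= app(h(node(true,1,x1),app(2,x1),x1),one).
Decompose h/3: leaf(app(x1,x)) =?= y,  1 =?= 1,  x1 =?= 2.
Bind y := leaf(app(x1,x)); no other remaining equation mentions y.
Delete trivial equation 1 =?= 1.
Bind x1 := 2; substituting into the remaining equation gives: app(x,one) =?= app(h(node(true,1,2),app(2,2),2),one). Substituting into the earlier binding gives y := leaf(app(2,x)).
Decompose app/2: x =?= h(node(true,1,2),app(2,2),2),  one =?= one.
Bind x := h(node(true,1,2),app(2,2),2); no other remaining equation mentions x. Substituting into the earlier binding gives y := leaf(app(2,h(node(true,1,2),app(2,2),2))).
Delete trivial equation one =?= one.
Applying the MGU to either side gives app(h(leaf(app(2,h(node(true,1,2),app(2,2),2))),1,2),app(h(node(true,1,2),app(2,2),2),one)).

app(h(leaf(app(2,h(node(true,1,2),app(2,2),2))),1,2),app(h(node(true,1,2),app(2,2),2),one))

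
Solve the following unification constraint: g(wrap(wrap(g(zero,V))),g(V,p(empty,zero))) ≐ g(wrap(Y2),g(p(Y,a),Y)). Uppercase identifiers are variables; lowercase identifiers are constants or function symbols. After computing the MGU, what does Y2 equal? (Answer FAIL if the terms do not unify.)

wrap(g(zero,p(p(empty,zero),a)))

Decompose g/2: wrap(wrap(g(zero,V))) ≐ wrap(Y2),  g(V,p(empty,zero)) ≐ g(p(Y,a),Y).
Decompose wrap/1: wrap(g(zero,V)) ≐ Y2.
Bind Y2 := wrap(g(zero,V)); no other remaining equation mentions Y2.
Decompose g/2: V ≐ p(Y,a),  p(empty,zero) ≐ Y.
Bind V := p(Y,a); no other remaining equation mentions V. Substituting into the earlier binding gives Y2 := wrap(g(zero,p(Y,a))).
Bind Y := p(empty,zero). Substituting into the earlier bindings gives Y2 := wrap(g(zero,p(p(empty,zero),a))), V := p(p(empty,zero),a).
MGU = { Y2 ↦ wrap(g(zero,p(p(empty,zero),a))), V ↦ p(p(empty,zero),a), Y ↦ p(empty,zero) }, so Y2 ↦ wrap(g(zero,p(p(empty,zero),a))).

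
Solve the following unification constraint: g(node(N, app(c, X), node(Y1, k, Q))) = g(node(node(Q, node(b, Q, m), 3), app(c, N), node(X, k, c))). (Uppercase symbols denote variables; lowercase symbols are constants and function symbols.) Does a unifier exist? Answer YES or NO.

Decompose g/1: node(N, app(c, X), node(Y1, k, Q)) = node(node(Q, node(b, Q, m), 3), app(c, N), node(X, k, c)).
Decompose node/3: N = node(Q, node(b, Q, m), 3),  app(c, X) = app(c, N),  node(Y1, k, Q) = node(X, k, c).
Bind N := node(Q, node(b, Q, m), 3); substituting into the one remaining equation that mentions N gives: app(c, X) = app(c, node(Q, node(b, Q, m), 3)).
Decompose app/2: c = c,  X = node(Q, node(b, Q, m), 3).
Delete trivial equation c = c.
Bind X := node(Q, node(b, Q, m), 3); substituting into the remaining equation gives: node(Y1, k, Q) = node(node(Q, node(b, Q, m), 3), k, c).
Decompose node/3: Y1 = node(Q, node(b, Q, m), 3),  k = k,  Q = c.
Bind Y1 := node(Q, node(b, Q, m), 3); no other remaining equation mentions Y1.
Delete trivial equation k = k.
Bind Q := c. Substituting into the earlier bindings gives N := node(c, node(b, c, m), 3), X := node(c, node(b, c, m), 3), Y1 := node(c, node(b, c, m), 3).
No equations remain and no clash or occurs-check failure arose, so a unifier exists.

YES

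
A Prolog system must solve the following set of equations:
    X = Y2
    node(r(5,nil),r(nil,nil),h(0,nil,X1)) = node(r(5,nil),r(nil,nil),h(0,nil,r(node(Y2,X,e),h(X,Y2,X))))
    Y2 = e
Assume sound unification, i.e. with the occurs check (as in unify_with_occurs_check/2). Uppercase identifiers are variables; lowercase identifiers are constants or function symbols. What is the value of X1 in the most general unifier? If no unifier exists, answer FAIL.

Bind X := Y2; substituting into the one remaining equation that mentions X gives: node(r(5,nil),r(nil,nil),h(0,nil,X1)) = node(r(5,nil),r(nil,nil),h(0,nil,r(node(Y2,Y2,e),h(Y2,Y2,Y2)))).
Decompose node/3: r(5,nil) = r(5,nil),  r(nil,nil) = r(nil,nil),  h(0,nil,X1) = h(0,nil,r(node(Y2,Y2,e),h(Y2,Y2,Y2))).
Delete trivial equation r(5,nil) = r(5,nil).
Delete trivial equation r(nil,nil) = r(nil,nil).
Decompose h/3: 0 = 0,  nil = nil,  X1 = r(node(Y2,Y2,e),h(Y2,Y2,Y2)).
Delete trivial equation 0 = 0.
Delete trivial equation nil = nil.
Bind X1 := r(node(Y2,Y2,e),h(Y2,Y2,Y2)); no other remaining equation mentions X1.
Bind Y2 := e. Substituting into the earlier bindings gives X := e, X1 := r(node(e,e,e),h(e,e,e)).
MGU = { X ↦ e, X1 ↦ r(node(e,e,e),h(e,e,e)), Y2 ↦ e }, so X1 ↦ r(node(e,e,e),h(e,e,e)).

r(node(e,e,e),h(e,e,e))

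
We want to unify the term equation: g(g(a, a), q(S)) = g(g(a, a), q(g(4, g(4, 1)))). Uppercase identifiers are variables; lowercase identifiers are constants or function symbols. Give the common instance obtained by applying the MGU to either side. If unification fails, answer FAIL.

Decompose g/2: g(a, a) = g(a, a),  q(S) = q(g(4, g(4, 1))).
Delete trivial equation g(a, a) = g(a, a).
Decompose q/1: S = g(4, g(4, 1)).
Bind S := g(4, g(4, 1)).
Applying the MGU to either side gives g(g(a, a), q(g(4, g(4, 1)))).

g(g(a, a), q(g(4, g(4, 1))))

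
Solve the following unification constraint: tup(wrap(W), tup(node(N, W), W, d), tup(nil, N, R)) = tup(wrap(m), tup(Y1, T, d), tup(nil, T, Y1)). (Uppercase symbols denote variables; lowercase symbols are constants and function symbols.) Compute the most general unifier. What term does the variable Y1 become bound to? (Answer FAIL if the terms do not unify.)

Decompose tup/3: wrap(W) = wrap(m),  tup(node(N, W), W, d) = tup(Y1, T, d),  tup(nil, N, R) = tup(nil, T, Y1).
Decompose wrap/1: W = m.
Bind W := m; substituting into the one remaining equation that mentions W gives: tup(node(N, m), m, d) = tup(Y1, T, d).
Decompose tup/3: node(N, m) = Y1,  m = T,  d = d.
Bind Y1 := node(N, m); substituting into the one remaining equation that mentions Y1 gives: tup(nil, N, R) = tup(nil, T, node(N, m)).
Bind T := m; substituting into the one remaining equation that mentions T gives: tup(nil, N, R) = tup(nil, m, node(N, m)).
Delete trivial equation d = d.
Decompose tup/3: nil = nil,  N = m,  R = node(N, m).
Delete trivial equation nil = nil.
Bind N := m; substituting into the remaining equation gives: R = node(m, m). Substituting into the earlier binding gives Y1 := node(m, m).
Bind R := node(m, m).
MGU = { W ↦ m, Y1 ↦ node(m, m), T ↦ m, N ↦ m, R ↦ node(m, m) }, so Y1 ↦ node(m, m).

node(m, m)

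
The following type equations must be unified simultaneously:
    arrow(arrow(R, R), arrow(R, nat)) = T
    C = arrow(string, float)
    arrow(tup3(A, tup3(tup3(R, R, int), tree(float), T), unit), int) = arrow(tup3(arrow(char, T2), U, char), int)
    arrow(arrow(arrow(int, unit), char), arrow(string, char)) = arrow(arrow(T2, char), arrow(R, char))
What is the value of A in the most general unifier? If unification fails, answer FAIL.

FAIL

Bind T := arrow(arrow(R, R), arrow(R, nat)); substituting into the one remaining equation that mentions T gives: arrow(tup3(A, tup3(tup3(R, R, int), tree(float), arrow(arrow(R, R), arrow(R, nat))), unit), int) = arrow(tup3(arrow(char, T2), U, char), int).
Bind C := arrow(string, float); no other remaining equation mentions C.
Decompose arrow/2: tup3(A, tup3(tup3(R, R, int), tree(float), arrow(arrow(R, R), arrow(R, nat))), unit) = tup3(arrow(char, T2), U, char),  int = int.
Decompose tup3/3: A = arrow(char, T2),  tup3(tup3(R, R, int), tree(float), arrow(arrow(R, R), arrow(R, nat))) = U,  unit = char.
Bind A := arrow(char, T2); no other remaining equation mentions A.
Bind U := tup3(tup3(R, R, int), tree(float), arrow(arrow(R, R), arrow(R, nat))); no other remaining equation mentions U.
Clash: constants unit and char differ; no unifier exists.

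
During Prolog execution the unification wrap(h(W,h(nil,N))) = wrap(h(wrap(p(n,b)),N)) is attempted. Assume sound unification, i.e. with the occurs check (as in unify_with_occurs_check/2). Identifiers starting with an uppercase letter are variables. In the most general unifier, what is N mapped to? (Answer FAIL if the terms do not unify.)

FAIL

Decompose wrap/1: h(W,h(nil,N)) = h(wrap(p(n,b)),N).
Decompose h/2: W = wrap(p(n,b)),  h(nil,N) = N.
Bind W := wrap(p(n,b)); no other remaining equation mentions W.
Occurs check fails: N occurs in h(nil,N); the equation N = h(nil,N) has no finite solution.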